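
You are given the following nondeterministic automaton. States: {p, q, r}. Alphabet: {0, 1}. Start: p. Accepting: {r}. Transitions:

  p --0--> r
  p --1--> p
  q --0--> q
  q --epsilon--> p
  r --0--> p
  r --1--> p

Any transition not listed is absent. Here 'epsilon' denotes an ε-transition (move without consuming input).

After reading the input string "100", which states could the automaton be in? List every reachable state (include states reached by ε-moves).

{p}

Start in {p}.
Read '1': p→{p}; now {p}.
Read '0': p→{r}; now {r}.
Read '0': r→{p}; now {p}.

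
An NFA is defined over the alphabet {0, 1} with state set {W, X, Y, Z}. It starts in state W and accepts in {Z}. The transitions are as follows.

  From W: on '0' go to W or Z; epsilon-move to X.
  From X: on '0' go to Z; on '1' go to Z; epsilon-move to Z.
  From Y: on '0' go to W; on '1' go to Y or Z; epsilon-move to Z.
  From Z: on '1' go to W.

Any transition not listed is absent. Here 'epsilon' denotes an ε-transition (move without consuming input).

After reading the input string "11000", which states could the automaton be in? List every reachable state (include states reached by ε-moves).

Start: ε-closure({W}) = {W, X, Z}.
Read '1': W→∅, X→{Z}, Z→{W}; union {W, Z}; ε-closure = {W, X, Z}.
Read '1': W→∅, X→{Z}, Z→{W}; union {W, Z}; ε-closure = {W, X, Z}.
Read '0': W→{W, Z}, X→{Z}, Z→∅; union {W, Z}; ε-closure = {W, X, Z}.
Read '0': W→{W, Z}, X→{Z}, Z→∅; union {W, Z}; ε-closure = {W, X, Z}.
Read '0': W→{W, Z}, X→{Z}, Z→∅; union {W, Z}; ε-closure = {W, X, Z}.

{W, X, Z}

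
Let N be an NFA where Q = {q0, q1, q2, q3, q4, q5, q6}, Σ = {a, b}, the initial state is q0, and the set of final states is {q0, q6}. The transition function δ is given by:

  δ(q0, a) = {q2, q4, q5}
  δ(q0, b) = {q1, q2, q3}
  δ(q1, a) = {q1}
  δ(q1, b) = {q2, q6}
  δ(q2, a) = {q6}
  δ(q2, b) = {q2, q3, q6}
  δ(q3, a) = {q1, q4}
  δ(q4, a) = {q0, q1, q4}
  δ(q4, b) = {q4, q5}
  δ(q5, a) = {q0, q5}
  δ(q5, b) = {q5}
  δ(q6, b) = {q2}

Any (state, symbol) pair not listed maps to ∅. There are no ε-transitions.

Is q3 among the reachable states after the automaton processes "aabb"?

Yes

Start in {q0}.
Read 'a': q0→{q2, q4, q5}; now {q2, q4, q5}.
Read 'a': q2→{q6}, q4→{q0, q1, q4}, q5→{q0, q5}; now {q0, q1, q4, q5, q6}.
Read 'b': q0→{q1, q2, q3}, q1→{q2, q6}, q4→{q4, q5}, q5→{q5}, q6→{q2}; now {q1, q2, q3, q4, q5, q6}.
Read 'b': q1→{q2, q6}, q2→{q2, q3, q6}, q3→∅, q4→{q4, q5}, q5→{q5}, q6→{q2}; now {q2, q3, q4, q5, q6}.
State q3 is in {q2, q3, q4, q5, q6}.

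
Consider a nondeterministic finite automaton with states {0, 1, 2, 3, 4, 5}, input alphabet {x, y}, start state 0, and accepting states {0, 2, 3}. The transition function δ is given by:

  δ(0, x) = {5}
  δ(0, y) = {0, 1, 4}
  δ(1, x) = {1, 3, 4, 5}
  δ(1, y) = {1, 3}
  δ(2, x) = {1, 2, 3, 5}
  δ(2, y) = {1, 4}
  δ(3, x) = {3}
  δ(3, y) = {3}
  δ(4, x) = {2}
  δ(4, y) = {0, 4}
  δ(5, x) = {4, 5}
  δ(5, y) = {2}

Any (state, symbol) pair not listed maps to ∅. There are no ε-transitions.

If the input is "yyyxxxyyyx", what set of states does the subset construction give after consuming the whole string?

{1, 2, 3, 4, 5}

Start in {0}.
Read 'y': 0→{0, 1, 4}; now {0, 1, 4}.
Read 'y': 0→{0, 1, 4}, 1→{1, 3}, 4→{0, 4}; now {0, 1, 3, 4}.
Read 'y': 0→{0, 1, 4}, 1→{1, 3}, 3→{3}, 4→{0, 4}; now {0, 1, 3, 4}.
Read 'x': 0→{5}, 1→{1, 3, 4, 5}, 3→{3}, 4→{2}; now {1, 2, 3, 4, 5}.
Read 'x': 1→{1, 3, 4, 5}, 2→{1, 2, 3, 5}, 3→{3}, 4→{2}, 5→{4, 5}; now {1, 2, 3, 4, 5}.
Read 'x': 1→{1, 3, 4, 5}, 2→{1, 2, 3, 5}, 3→{3}, 4→{2}, 5→{4, 5}; now {1, 2, 3, 4, 5}.
Read 'y': 1→{1, 3}, 2→{1, 4}, 3→{3}, 4→{0, 4}, 5→{2}; now {0, 1, 2, 3, 4}.
Read 'y': 0→{0, 1, 4}, 1→{1, 3}, 2→{1, 4}, 3→{3}, 4→{0, 4}; now {0, 1, 3, 4}.
Read 'y': 0→{0, 1, 4}, 1→{1, 3}, 3→{3}, 4→{0, 4}; now {0, 1, 3, 4}.
Read 'x': 0→{5}, 1→{1, 3, 4, 5}, 3→{3}, 4→{2}; now {1, 2, 3, 4, 5}.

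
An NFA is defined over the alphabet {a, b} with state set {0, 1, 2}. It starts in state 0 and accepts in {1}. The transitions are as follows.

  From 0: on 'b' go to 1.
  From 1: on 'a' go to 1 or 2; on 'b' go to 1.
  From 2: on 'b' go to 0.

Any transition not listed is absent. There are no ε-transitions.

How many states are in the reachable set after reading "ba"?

Start in {0}.
Read 'b': {0} → {1}.
Read 'a': {1} → {1, 2}.
That set has 2 states.

2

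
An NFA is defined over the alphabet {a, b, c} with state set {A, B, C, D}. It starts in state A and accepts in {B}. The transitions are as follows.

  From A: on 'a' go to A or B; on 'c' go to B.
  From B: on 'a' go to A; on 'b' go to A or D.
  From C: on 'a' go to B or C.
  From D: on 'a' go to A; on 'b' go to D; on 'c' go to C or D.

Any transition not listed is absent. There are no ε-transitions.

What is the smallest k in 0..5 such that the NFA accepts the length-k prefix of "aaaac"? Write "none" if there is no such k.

1

Start in {A}.
Read 'a': A→{A, B}; now {A, B}.
None of the earlier sets intersect F, but {A, B} does.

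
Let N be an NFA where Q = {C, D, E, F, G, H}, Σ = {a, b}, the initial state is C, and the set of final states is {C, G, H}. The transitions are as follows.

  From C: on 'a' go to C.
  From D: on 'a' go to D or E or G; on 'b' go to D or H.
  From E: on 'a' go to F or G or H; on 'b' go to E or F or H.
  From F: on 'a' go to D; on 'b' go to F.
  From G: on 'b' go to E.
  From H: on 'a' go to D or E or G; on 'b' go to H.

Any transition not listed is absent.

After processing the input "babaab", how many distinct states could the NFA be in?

0

Start in {C}.
Read 'b': {C} → ∅.
The set is empty and remains empty for the remaining 5 symbols.
That set has 0 states.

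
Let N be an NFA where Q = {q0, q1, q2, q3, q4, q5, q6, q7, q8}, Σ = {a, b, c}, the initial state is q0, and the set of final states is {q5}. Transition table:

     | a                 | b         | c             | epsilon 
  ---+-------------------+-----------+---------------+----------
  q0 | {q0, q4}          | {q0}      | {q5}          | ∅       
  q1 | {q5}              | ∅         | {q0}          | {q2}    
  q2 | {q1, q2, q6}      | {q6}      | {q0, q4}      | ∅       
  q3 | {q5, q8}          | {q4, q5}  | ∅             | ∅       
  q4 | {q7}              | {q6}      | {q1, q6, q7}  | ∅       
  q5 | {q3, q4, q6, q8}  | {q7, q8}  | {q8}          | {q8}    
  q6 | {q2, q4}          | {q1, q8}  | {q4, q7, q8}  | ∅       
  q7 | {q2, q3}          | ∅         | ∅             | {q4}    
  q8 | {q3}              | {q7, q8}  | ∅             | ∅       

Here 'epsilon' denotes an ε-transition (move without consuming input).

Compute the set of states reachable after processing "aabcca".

Start in {q0}.
Read 'a': {q0} → {q0, q4}.
Read 'a': {q0, q4} → {q0, q4, q7}.
Read 'b': {q0, q4, q7} → {q0, q6}.
Read 'c': {q0, q6} → {q4, q5, q7, q8}.
Read 'c': {q4, q5, q7, q8} → {q1, q2, q4, q6, q7, q8}.
Read 'a': {q1, q2, q4, q6, q7, q8} → {q1, q2, q3, q4, q5, q6, q7, q8}.

{q1, q2, q3, q4, q5, q6, q7, q8}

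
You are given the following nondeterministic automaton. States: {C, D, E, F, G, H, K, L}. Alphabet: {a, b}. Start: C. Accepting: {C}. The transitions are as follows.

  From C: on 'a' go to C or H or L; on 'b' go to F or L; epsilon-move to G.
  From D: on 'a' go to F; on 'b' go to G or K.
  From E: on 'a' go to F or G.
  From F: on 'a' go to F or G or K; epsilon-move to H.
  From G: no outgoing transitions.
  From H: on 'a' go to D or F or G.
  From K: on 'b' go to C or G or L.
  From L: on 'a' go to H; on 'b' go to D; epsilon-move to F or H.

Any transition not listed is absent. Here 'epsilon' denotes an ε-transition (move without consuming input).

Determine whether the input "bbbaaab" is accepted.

No

Start: ε-closure({C}) = {C, G}.
Read 'b': {C, G} → {F, H, L}.
Read 'b': {F, H, L} → {D}.
Read 'b': {D} → {G, K}.
Read 'a': {G, K} → ∅.
The set is empty and remains empty for the remaining 3 symbols.
The final set ∅ contains no accepting state.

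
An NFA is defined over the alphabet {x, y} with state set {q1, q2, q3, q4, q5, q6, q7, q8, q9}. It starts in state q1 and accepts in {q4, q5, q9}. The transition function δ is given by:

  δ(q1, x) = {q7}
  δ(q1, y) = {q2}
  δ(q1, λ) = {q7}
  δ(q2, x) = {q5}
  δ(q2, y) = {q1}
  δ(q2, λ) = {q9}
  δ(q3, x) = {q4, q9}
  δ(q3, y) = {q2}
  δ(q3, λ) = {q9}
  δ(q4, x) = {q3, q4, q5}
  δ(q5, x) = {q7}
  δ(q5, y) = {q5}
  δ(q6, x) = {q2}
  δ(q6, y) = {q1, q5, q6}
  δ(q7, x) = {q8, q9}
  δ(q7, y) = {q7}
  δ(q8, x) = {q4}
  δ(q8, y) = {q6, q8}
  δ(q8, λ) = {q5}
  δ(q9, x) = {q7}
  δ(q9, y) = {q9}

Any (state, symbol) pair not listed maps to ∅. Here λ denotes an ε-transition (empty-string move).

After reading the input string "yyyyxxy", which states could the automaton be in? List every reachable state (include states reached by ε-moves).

{q5, q6, q7, q8, q9}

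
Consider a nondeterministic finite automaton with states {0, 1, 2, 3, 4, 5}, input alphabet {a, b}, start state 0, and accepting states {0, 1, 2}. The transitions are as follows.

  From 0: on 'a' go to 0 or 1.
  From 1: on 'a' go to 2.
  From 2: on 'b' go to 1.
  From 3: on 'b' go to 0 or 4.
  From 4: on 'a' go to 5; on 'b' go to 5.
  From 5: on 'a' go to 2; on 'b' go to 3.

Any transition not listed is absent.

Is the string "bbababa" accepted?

Start in {0}.
Read 'b': 0→∅; now ∅.
The set is empty and remains empty for the remaining 6 symbols.
The final set ∅ contains no accepting state.

No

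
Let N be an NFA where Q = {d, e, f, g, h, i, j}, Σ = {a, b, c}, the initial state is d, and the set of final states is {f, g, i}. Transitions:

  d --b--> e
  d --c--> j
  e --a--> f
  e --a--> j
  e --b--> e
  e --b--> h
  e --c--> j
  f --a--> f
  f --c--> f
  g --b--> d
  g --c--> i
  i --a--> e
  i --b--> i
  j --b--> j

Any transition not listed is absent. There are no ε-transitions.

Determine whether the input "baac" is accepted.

Start in {d}.
Read 'b': d→{e}; now {e}.
Read 'a': e→{f, j}; now {f, j}.
Read 'a': f→{f}, j→∅; now {f}.
Read 'c': f→{f}; now {f}.
The final set {f} contains the accepting state f.

Yes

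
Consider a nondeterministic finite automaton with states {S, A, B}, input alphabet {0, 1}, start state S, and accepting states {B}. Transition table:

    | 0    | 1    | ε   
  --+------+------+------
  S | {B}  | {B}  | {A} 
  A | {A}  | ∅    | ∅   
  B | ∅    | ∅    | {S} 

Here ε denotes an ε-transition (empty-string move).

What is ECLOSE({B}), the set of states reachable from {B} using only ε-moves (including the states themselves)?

{S, A, B}

Begin with {B}.
ε-move B → S; add S.
ε-move S → A; add A.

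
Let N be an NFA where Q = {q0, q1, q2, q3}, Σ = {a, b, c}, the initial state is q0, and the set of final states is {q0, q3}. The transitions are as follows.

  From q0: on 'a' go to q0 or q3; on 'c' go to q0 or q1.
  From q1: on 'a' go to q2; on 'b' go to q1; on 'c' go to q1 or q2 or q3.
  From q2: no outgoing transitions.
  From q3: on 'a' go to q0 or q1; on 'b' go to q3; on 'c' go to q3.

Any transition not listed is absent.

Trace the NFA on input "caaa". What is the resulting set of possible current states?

{q0, q1, q2, q3}

Start in {q0}.
Read 'c': {q0} → {q0, q1}.
Read 'a': {q0, q1} → {q0, q2, q3}.
Read 'a': {q0, q2, q3} → {q0, q1, q3}.
Read 'a': {q0, q1, q3} → {q0, q1, q2, q3}.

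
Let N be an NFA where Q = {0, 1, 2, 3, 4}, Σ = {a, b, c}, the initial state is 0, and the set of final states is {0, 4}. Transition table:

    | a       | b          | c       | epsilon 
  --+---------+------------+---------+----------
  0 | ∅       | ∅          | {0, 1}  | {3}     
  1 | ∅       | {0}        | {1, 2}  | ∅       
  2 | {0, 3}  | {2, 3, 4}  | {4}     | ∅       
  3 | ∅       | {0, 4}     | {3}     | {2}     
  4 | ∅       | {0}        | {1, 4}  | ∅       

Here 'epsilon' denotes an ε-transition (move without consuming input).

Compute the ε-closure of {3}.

Begin with {3}.
ε-move 3 → 2; add 2.

{2, 3}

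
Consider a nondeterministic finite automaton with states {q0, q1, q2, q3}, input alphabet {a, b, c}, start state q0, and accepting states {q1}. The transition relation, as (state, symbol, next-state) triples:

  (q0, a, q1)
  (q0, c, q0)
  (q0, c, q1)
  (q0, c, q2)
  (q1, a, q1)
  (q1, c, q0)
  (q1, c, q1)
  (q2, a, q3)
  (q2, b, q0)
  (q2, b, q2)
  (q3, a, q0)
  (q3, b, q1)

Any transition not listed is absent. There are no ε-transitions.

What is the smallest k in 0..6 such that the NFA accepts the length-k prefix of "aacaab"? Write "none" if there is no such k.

1

Start in {q0}.
Read 'a': {q0} → {q1}.
None of the earlier sets intersect F, but {q1} does.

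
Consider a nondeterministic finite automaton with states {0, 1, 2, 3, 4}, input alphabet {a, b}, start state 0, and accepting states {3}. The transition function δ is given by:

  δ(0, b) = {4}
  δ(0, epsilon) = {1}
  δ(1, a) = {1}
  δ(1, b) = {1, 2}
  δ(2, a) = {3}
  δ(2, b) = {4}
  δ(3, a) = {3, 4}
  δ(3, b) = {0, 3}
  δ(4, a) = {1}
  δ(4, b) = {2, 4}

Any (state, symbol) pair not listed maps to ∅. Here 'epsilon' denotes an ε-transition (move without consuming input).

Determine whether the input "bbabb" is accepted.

Start: ε-closure({0}) = {0, 1}.
Read 'b': {0, 1} → {1, 2, 4}.
Read 'b': {1, 2, 4} → {1, 2, 4}.
Read 'a': {1, 2, 4} → {1, 3}.
Read 'b': {1, 3} → {0, 1, 2, 3}.
Read 'b': {0, 1, 2, 3} → {0, 1, 2, 3, 4}.
The final set {0, 1, 2, 3, 4} contains the accepting state 3.

Yes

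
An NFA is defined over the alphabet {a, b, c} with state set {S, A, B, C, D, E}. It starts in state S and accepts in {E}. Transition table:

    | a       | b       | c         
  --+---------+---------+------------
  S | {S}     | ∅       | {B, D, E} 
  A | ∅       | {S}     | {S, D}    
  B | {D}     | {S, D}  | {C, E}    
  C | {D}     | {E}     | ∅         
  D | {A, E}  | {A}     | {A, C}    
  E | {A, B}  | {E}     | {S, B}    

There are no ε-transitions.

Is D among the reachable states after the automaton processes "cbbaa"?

Yes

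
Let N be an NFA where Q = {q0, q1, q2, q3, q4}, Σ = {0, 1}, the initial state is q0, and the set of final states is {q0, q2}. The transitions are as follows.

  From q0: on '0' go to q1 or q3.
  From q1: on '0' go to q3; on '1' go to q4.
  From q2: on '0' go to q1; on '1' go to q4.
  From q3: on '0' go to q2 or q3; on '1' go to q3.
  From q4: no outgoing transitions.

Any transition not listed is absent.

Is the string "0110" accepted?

Yes

Start in {q0}.
Read '0': {q0} → {q1, q3}.
Read '1': {q1, q3} → {q3, q4}.
Read '1': {q3, q4} → {q3}.
Read '0': {q3} → {q2, q3}.
The final set {q2, q3} contains the accepting state q2.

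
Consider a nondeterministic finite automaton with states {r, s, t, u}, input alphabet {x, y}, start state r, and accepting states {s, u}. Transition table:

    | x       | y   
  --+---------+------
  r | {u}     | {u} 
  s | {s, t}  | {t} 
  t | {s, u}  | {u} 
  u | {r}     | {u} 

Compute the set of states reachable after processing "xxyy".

{u}

Start in {r}.
Read 'x': {r} → {u}.
Read 'x': {u} → {r}.
Read 'y': {r} → {u}.
Read 'y': {u} → {u}.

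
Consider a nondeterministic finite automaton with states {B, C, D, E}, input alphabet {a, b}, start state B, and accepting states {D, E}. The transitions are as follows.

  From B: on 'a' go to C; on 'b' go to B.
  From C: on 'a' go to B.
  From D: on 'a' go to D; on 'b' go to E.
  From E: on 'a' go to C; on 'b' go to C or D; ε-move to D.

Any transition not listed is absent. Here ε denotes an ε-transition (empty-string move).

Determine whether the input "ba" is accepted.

No

Start in {B}.
Read 'b': B→{B}; now {B}.
Read 'a': B→{C}; now {C}.
The final set {C} contains no accepting state.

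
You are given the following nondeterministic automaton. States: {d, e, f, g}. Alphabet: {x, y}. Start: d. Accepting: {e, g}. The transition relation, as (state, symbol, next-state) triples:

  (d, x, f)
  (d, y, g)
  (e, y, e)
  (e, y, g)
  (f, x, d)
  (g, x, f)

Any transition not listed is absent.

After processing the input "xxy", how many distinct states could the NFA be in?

1

Start in {d}.
Read 'x': {d} → {f}.
Read 'x': {f} → {d}.
Read 'y': {d} → {g}.
That set has 1 state.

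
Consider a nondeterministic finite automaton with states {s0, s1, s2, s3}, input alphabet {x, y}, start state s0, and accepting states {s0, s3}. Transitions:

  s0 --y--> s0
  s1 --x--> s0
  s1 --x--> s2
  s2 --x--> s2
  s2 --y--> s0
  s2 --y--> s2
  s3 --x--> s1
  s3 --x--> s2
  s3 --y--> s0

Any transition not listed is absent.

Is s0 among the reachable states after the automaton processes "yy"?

Yes

Start in {s0}.
Read 'y': s0→{s0}; now {s0}.
Read 'y': s0→{s0}; now {s0}.
State s0 is in {s0}.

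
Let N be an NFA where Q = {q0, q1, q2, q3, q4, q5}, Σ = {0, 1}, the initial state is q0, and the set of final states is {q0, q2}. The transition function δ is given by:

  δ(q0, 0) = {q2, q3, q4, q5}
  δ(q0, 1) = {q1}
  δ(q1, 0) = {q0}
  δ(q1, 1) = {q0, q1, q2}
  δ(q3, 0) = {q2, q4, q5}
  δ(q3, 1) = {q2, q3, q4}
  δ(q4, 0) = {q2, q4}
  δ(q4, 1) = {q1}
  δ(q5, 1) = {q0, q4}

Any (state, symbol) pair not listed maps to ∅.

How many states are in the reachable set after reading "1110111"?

5

Start in {q0}.
Read '1': q0→{q1}; now {q1}.
Read '1': q1→{q0, q1, q2}; now {q0, q1, q2}.
Read '1': q0→{q1}, q1→{q0, q1, q2}, q2→∅; now {q0, q1, q2}.
Read '0': q0→{q2, q3, q4, q5}, q1→{q0}, q2→∅; now {q0, q2, q3, q4, q5}.
Read '1': q0→{q1}, q2→∅, q3→{q2, q3, q4}, q4→{q1}, q5→{q0, q4}; now {q0, q1, q2, q3, q4}.
Read '1': q0→{q1}, q1→{q0, q1, q2}, q2→∅, q3→{q2, q3, q4}, q4→{q1}; now {q0, q1, q2, q3, q4}.
Read '1': q0→{q1}, q1→{q0, q1, q2}, q2→∅, q3→{q2, q3, q4}, q4→{q1}; now {q0, q1, q2, q3, q4}.
That set has 5 states.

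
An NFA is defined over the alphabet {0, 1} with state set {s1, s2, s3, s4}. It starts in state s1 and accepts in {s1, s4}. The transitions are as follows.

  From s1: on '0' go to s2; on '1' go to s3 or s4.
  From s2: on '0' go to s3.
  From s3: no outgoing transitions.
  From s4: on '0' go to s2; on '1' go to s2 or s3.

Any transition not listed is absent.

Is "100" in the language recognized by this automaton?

Start in {s1}.
Read '1': s1→{s3, s4}; now {s3, s4}.
Read '0': s3→∅, s4→{s2}; now {s2}.
Read '0': s2→{s3}; now {s3}.
The final set {s3} contains no accepting state.

No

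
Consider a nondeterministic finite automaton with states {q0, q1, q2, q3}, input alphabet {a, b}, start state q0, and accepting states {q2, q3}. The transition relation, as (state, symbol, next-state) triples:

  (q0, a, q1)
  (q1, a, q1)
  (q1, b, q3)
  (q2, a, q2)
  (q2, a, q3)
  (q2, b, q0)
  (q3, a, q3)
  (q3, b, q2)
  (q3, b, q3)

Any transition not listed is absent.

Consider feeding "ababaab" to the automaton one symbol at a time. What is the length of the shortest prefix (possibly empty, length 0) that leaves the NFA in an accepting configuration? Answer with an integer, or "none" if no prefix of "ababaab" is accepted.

Start in {q0}.
Read 'a': q0→{q1}; now {q1}.
Read 'b': q1→{q3}; now {q3}.
None of the earlier sets intersect F, but {q3} does.

2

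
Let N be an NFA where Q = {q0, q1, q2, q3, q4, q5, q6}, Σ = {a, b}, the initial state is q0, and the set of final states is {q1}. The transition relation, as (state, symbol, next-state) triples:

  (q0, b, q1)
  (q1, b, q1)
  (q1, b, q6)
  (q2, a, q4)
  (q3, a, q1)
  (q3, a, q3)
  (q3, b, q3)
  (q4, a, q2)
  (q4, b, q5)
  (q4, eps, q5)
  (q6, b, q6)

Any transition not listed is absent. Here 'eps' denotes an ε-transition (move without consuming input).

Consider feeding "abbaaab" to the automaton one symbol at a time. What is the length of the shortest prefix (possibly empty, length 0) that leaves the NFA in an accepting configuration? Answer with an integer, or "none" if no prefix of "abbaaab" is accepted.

none

Start in {q0}.
Read 'a': q0→∅; now ∅.
The set is empty and remains empty for the remaining 6 symbols.
No reachable set along the way intersects F.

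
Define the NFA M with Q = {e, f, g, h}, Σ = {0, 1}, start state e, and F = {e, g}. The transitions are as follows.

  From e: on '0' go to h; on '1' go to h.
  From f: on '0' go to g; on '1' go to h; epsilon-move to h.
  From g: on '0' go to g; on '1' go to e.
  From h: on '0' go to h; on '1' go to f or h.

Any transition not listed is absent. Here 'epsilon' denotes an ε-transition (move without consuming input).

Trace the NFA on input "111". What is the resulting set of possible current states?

{f, h}

Start in {e}.
Read '1': {e} → {h}.
Read '1': {h} → {f, h}.
Read '1': {f, h} → {f, h}.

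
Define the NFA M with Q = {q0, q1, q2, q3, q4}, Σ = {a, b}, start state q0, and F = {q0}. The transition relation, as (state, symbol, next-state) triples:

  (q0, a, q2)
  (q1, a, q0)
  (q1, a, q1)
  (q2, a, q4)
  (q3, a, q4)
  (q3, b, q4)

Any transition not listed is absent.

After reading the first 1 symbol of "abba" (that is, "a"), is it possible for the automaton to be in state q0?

Start in {q0}.
Read 'a': {q0} → {q2}.
State q0 is not in {q2}.

No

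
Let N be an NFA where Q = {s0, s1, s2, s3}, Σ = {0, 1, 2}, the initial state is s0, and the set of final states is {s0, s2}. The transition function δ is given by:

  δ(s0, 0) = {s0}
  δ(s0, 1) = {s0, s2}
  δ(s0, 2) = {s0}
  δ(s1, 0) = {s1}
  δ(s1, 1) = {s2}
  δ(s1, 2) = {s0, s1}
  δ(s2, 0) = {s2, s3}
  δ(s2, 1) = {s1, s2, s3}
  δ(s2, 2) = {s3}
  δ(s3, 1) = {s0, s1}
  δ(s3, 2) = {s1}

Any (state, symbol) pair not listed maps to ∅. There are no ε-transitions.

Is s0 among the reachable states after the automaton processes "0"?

Start in {s0}.
Read '0': {s0} → {s0}.
State s0 is in {s0}.

Yes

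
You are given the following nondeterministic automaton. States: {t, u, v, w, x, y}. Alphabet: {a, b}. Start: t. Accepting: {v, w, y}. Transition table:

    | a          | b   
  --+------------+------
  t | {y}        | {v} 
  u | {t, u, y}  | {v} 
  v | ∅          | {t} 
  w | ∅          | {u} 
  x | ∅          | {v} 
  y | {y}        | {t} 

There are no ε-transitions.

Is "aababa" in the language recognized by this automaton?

Yes

Start in {t}.
Read 'a': {t} → {y}.
Read 'a': {y} → {y}.
Read 'b': {y} → {t}.
Read 'a': {t} → {y}.
Read 'b': {y} → {t}.
Read 'a': {t} → {y}.
The final set {y} contains the accepting state y.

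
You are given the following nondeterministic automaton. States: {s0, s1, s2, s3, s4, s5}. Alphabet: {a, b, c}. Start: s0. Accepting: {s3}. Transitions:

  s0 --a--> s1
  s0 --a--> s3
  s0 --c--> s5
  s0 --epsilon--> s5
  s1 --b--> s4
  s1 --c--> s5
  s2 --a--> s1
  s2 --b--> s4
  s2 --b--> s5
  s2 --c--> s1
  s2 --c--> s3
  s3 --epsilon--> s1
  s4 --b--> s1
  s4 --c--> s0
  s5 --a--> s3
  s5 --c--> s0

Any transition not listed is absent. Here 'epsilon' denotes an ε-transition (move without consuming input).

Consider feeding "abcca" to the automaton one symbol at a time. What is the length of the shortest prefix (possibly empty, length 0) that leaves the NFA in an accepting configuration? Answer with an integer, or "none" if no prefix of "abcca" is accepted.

1

Start: ε-closure({s0}) = {s0, s5}.
Read 'a': s0→{s1, s3}, s5→{s3}; now {s1, s3}.
None of the earlier sets intersect F, but {s1, s3} does.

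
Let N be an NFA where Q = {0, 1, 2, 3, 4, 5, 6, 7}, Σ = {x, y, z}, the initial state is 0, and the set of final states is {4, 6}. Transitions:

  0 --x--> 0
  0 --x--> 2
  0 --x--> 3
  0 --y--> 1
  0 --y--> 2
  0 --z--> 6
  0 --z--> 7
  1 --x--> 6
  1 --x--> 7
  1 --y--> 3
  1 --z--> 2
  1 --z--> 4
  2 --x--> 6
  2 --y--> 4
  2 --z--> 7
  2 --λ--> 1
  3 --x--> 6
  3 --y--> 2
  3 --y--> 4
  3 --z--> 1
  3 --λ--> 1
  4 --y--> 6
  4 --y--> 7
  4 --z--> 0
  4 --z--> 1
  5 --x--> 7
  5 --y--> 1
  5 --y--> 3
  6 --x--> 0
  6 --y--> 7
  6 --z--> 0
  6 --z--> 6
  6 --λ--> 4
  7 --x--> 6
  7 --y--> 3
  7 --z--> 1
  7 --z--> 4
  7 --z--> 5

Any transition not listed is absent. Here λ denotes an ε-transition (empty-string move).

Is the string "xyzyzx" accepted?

Yes

Start in {0}.
Read 'x': {0} → {0, 1, 2, 3}.
Read 'y': {0, 1, 2, 3} → {1, 2, 3, 4}.
Read 'z': {1, 2, 3, 4} → {0, 1, 2, 4, 7}.
Read 'y': {0, 1, 2, 4, 7} → {1, 2, 3, 4, 6, 7}.
Read 'z': {1, 2, 3, 4, 6, 7} → {0, 1, 2, 4, 5, 6, 7}.
Read 'x': {0, 1, 2, 4, 5, 6, 7} → {0, 1, 2, 3, 4, 6, 7}.
The final set {0, 1, 2, 3, 4, 6, 7} contains the accepting states 4, 6.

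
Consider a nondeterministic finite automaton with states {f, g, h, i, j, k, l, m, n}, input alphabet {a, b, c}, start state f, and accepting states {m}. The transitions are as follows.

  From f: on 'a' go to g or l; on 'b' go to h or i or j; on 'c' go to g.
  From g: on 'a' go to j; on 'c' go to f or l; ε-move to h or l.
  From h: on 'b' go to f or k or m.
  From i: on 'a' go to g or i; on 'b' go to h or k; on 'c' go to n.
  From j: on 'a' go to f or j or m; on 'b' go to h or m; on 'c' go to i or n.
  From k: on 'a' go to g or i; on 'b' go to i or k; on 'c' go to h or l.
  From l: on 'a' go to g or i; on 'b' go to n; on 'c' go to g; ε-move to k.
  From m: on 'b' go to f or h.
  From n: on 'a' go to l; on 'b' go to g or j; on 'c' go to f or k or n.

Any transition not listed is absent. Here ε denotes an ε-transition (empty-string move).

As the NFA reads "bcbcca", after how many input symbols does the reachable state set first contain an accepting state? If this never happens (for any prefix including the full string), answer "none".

Start in {f}.
Read 'b': {f} → {h, i, j}.
Read 'c': {h, i, j} → {i, n}.
Read 'b': {i, n} → {g, h, j, k, l}.
Read 'c': {g, h, j, k, l} → {f, g, h, i, k, l, n}.
Read 'c': {f, g, h, i, k, l, n} → {f, g, h, k, l, n}.
Read 'a': {f, g, h, k, l, n} → {g, h, i, j, k, l}.
No reachable set along the way intersects F.

none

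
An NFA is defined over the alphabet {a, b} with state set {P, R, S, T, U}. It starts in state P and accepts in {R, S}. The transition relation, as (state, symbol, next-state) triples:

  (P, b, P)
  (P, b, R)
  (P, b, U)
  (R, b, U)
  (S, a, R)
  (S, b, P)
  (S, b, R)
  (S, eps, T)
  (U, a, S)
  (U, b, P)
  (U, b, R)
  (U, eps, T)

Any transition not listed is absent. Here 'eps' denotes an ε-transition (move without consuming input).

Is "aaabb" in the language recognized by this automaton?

Start in {P}.
Read 'a': {P} → ∅.
The set is empty and remains empty for the remaining 4 symbols.
The final set ∅ contains no accepting state.

No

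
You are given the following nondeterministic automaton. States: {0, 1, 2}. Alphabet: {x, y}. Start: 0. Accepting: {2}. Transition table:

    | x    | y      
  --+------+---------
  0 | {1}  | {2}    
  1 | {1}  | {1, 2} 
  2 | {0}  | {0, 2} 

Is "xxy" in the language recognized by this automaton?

Start in {0}.
Read 'x': {0} → {1}.
Read 'x': {1} → {1}.
Read 'y': {1} → {1, 2}.
The final set {1, 2} contains the accepting state 2.

Yes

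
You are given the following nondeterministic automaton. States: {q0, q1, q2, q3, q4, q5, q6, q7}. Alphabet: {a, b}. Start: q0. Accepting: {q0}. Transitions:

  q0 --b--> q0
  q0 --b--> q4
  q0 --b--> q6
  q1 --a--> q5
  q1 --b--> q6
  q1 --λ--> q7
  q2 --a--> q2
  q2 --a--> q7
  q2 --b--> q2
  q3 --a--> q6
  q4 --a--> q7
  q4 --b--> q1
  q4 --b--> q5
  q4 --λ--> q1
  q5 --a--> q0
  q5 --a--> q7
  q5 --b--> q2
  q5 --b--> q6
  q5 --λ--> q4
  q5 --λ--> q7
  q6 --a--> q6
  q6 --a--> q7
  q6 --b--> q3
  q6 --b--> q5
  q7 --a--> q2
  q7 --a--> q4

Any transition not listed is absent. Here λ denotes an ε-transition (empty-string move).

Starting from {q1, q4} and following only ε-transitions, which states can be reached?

Begin with {q1, q4}.
ε-move q1 → q7; add q7.

{q1, q4, q7}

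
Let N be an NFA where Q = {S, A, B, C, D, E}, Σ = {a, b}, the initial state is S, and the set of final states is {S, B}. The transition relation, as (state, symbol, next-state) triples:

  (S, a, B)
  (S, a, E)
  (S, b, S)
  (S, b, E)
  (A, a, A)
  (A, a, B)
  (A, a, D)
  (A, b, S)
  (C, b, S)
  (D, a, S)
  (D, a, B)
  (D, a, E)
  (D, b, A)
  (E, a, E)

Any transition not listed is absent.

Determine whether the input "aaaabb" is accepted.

No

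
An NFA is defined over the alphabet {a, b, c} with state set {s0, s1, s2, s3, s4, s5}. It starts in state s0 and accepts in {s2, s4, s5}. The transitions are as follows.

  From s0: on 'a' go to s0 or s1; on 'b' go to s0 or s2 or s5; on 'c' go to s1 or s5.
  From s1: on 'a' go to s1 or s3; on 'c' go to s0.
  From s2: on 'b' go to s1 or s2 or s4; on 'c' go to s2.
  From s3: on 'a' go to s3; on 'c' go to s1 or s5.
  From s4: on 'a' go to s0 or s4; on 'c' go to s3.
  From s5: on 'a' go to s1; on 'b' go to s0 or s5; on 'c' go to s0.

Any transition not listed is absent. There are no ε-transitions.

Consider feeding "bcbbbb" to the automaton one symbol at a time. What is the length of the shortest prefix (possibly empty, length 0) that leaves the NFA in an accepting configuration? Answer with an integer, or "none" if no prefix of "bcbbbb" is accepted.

1

Start in {s0}.
Read 'b': s0→{s0, s2, s5}; now {s0, s2, s5}.
None of the earlier sets intersect F, but {s0, s2, s5} does.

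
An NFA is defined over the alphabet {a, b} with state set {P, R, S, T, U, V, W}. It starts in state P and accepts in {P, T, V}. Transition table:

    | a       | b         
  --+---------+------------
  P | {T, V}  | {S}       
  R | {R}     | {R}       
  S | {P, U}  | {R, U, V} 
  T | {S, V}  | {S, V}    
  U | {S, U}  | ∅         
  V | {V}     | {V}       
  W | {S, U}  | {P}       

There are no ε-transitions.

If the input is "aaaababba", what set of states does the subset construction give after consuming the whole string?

{R, S, U, V}

Start in {P}.
Read 'a': {P} → {T, V}.
Read 'a': {T, V} → {S, V}.
Read 'a': {S, V} → {P, U, V}.
Read 'a': {P, U, V} → {S, T, U, V}.
Read 'b': {S, T, U, V} → {R, S, U, V}.
Read 'a': {R, S, U, V} → {P, R, S, U, V}.
Read 'b': {P, R, S, U, V} → {R, S, U, V}.
Read 'b': {R, S, U, V} → {R, U, V}.
Read 'a': {R, U, V} → {R, S, U, V}.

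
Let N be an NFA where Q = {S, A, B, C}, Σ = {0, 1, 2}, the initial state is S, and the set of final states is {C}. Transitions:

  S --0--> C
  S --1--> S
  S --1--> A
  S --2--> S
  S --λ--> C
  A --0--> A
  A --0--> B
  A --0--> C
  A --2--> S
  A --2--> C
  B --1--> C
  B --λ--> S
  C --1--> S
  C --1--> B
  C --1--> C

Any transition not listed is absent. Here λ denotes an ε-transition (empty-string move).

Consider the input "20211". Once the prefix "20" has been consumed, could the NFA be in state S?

No

Start: ε-closure({S}) = {S, C}.
Read '2': {S, C} → {S, C}.
Read '0': {S, C} → {C}.
State S is not in {C}.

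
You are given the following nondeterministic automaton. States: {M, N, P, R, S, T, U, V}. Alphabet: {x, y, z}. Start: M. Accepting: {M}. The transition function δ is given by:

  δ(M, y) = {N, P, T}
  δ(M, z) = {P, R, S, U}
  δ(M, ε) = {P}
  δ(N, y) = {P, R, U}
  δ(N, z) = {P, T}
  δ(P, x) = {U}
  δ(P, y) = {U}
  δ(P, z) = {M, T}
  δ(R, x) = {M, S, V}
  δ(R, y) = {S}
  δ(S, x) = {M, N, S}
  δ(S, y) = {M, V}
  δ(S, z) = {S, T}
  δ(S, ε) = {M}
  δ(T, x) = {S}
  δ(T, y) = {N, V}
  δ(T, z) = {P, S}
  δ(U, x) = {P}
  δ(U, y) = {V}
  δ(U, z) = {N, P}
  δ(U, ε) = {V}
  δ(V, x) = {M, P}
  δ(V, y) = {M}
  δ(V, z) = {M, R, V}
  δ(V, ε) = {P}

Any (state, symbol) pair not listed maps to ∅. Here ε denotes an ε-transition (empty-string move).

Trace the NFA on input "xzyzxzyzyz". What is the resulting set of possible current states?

{M, N, P, R, S, T, U, V}

Start: ε-closure({M}) = {M, P}.
Read 'x': {M, P} → {P, U, V}.
Read 'z': {P, U, V} → {M, N, P, R, T, V}.
Read 'y': {M, N, P, R, T, V} → {M, N, P, R, S, T, U, V}.
Read 'z': {M, N, P, R, S, T, U, V} → {M, N, P, R, S, T, U, V}.
Read 'x': {M, N, P, R, S, T, U, V} → {M, N, P, S, U, V}.
Read 'z': {M, N, P, S, U, V} → {M, N, P, R, S, T, U, V}.
Read 'y': {M, N, P, R, S, T, U, V} → {M, N, P, R, S, T, U, V}.
Read 'z': {M, N, P, R, S, T, U, V} → {M, N, P, R, S, T, U, V}.
Read 'y': {M, N, P, R, S, T, U, V} → {M, N, P, R, S, T, U, V}.
Read 'z': {M, N, P, R, S, T, U, V} → {M, N, P, R, S, T, U, V}.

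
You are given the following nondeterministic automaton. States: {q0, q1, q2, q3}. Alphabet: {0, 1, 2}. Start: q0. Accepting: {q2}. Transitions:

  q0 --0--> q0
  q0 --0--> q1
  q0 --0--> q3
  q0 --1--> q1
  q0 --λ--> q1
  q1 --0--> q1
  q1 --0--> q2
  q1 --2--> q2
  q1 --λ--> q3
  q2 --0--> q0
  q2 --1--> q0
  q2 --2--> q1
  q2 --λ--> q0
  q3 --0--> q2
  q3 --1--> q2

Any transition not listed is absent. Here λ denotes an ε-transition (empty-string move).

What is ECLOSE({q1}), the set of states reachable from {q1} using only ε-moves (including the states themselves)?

Begin with {q1}.
ε-move q1 → q3; add q3.

{q1, q3}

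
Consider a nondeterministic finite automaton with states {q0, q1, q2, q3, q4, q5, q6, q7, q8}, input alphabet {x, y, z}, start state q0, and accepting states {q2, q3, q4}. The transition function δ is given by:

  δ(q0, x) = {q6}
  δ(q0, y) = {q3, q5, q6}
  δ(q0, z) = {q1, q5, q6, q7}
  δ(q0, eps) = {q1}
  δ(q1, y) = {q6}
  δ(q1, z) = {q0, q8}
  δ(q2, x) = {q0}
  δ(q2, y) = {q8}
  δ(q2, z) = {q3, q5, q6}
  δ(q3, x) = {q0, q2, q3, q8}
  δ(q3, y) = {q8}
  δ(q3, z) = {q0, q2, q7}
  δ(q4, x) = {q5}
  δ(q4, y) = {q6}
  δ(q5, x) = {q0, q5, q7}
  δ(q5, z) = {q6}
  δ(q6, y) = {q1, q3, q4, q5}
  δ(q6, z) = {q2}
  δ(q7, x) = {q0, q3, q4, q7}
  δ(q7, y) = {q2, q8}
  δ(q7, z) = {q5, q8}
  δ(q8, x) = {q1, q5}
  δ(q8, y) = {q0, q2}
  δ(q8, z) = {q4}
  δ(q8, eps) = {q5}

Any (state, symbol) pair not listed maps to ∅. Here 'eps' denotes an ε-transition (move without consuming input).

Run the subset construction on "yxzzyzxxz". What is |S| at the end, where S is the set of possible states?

9

Start: ε-closure({q0}) = {q0, q1}.
Read 'y': {q0, q1} → {q3, q5, q6}.
Read 'x': {q3, q5, q6} → {q0, q1, q2, q3, q5, q7, q8}.
Read 'z': {q0, q1, q2, q3, q5, q7, q8} → {q0, q1, q2, q3, q4, q5, q6, q7, q8}.
Read 'z': {q0, q1, q2, q3, q4, q5, q6, q7, q8} → {q0, q1, q2, q3, q4, q5, q6, q7, q8}.
Read 'y': {q0, q1, q2, q3, q4, q5, q6, q7, q8} → {q0, q1, q2, q3, q4, q5, q6, q8}.
Read 'z': {q0, q1, q2, q3, q4, q5, q6, q8} → {q0, q1, q2, q3, q4, q5, q6, q7, q8}.
Read 'x': {q0, q1, q2, q3, q4, q5, q6, q7, q8} → {q0, q1, q2, q3, q4, q5, q6, q7, q8}.
Read 'x': {q0, q1, q2, q3, q4, q5, q6, q7, q8} → {q0, q1, q2, q3, q4, q5, q6, q7, q8}.
Read 'z': {q0, q1, q2, q3, q4, q5, q6, q7, q8} → {q0, q1, q2, q3, q4, q5, q6, q7, q8}.
That set has 9 states.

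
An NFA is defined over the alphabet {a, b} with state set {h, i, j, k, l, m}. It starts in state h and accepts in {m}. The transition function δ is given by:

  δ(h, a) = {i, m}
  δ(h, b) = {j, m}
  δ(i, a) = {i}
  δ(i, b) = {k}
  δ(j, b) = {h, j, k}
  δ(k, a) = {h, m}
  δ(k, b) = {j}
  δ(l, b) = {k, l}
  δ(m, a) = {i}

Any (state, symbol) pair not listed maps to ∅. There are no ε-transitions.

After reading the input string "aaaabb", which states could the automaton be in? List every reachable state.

{j}

Start in {h}.
Read 'a': h→{i, m}; now {i, m}.
Read 'a': i→{i}, m→{i}; now {i}.
Read 'a': i→{i}; now {i}.
Read 'a': i→{i}; now {i}.
Read 'b': i→{k}; now {k}.
Read 'b': k→{j}; now {j}.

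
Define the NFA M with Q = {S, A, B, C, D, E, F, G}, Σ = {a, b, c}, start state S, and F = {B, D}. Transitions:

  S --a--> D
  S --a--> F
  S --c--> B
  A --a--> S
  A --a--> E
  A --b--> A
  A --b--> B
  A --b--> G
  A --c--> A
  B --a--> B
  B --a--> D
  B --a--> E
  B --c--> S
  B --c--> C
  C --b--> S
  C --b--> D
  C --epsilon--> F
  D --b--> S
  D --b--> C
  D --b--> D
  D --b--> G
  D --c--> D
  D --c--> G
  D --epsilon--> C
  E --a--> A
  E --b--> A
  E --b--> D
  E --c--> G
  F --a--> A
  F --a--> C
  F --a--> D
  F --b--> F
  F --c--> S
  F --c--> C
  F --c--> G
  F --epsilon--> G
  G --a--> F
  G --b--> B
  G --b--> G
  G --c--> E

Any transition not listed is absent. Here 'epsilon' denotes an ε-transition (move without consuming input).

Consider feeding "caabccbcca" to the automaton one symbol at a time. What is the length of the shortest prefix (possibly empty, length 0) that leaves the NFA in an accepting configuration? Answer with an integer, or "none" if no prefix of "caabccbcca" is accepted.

Start in {S}.
Read 'c': S→{B}; now {B}.
None of the earlier sets intersect F, but {B} does.

1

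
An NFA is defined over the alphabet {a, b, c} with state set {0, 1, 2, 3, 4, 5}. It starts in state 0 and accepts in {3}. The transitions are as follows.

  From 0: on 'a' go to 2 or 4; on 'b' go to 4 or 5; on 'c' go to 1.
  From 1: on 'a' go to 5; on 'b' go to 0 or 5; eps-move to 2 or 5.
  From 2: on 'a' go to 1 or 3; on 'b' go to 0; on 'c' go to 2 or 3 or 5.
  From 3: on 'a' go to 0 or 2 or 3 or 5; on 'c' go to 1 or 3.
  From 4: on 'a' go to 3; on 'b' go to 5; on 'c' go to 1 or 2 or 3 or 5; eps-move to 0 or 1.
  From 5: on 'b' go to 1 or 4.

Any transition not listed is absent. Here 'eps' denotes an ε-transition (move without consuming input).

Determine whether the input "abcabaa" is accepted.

Yes

Start in {0}.
Read 'a': {0} → {0, 1, 2, 4, 5}.
Read 'b': {0, 1, 2, 4, 5} → {0, 1, 2, 4, 5}.
Read 'c': {0, 1, 2, 4, 5} → {1, 2, 3, 5}.
Read 'a': {1, 2, 3, 5} → {0, 1, 2, 3, 5}.
Read 'b': {0, 1, 2, 3, 5} → {0, 1, 2, 4, 5}.
Read 'a': {0, 1, 2, 4, 5} → {0, 1, 2, 3, 4, 5}.
Read 'a': {0, 1, 2, 3, 4, 5} → {0, 1, 2, 3, 4, 5}.
The final set {0, 1, 2, 3, 4, 5} contains the accepting state 3.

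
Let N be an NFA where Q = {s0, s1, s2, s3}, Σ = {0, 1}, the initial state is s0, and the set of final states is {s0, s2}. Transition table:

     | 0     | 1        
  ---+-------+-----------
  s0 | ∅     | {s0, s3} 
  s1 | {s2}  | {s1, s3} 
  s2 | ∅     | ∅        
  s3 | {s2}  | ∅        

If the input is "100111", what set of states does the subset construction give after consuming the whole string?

∅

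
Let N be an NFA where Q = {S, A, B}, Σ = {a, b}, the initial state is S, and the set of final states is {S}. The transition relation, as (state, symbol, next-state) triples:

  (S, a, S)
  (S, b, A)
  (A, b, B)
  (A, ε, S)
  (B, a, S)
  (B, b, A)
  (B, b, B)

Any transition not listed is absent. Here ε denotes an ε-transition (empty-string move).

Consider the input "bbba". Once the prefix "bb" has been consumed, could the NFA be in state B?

Start in {S}.
Read 'b': S→{A}; union {A}; ε-closure = {S, A}.
Read 'b': S→{A}, A→{B}; union {A, B}; ε-closure = {S, A, B}.
State B is in {S, A, B}.

Yes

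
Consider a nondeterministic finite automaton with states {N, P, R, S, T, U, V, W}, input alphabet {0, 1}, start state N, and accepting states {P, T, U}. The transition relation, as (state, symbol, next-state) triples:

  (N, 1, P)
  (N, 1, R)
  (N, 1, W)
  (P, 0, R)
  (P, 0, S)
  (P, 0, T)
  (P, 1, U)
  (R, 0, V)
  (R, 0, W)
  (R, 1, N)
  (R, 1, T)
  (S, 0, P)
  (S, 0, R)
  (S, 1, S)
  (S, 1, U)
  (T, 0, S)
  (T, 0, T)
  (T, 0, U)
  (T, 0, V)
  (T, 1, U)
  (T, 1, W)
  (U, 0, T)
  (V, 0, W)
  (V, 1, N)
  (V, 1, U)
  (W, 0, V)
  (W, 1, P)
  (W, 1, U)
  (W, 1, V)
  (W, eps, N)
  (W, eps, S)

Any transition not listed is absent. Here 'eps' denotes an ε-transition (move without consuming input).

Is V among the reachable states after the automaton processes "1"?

No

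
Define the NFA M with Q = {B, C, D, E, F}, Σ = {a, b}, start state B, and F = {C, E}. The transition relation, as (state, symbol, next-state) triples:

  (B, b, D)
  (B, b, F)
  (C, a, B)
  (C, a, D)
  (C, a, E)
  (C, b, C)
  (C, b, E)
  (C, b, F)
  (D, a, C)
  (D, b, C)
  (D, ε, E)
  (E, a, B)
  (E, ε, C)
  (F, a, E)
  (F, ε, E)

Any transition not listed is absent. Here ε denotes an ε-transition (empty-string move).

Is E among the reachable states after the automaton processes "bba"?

Yes

Start in {B}.
Read 'b': {B} → {C, D, E, F}.
Read 'b': {C, D, E, F} → {C, E, F}.
Read 'a': {C, E, F} → {B, C, D, E}.
State E is in {B, C, D, E}.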